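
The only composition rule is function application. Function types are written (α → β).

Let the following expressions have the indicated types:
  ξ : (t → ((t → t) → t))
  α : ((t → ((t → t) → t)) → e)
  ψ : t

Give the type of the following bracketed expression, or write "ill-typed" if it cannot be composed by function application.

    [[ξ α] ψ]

ill-typed

[ξ α] — α of type ((t → ((t → t) → t)) → e) combines with ξ of type (t → ((t → t) → t)): type e.
[[ξ α] ψ]: e and t cannot combine by function application — type clash.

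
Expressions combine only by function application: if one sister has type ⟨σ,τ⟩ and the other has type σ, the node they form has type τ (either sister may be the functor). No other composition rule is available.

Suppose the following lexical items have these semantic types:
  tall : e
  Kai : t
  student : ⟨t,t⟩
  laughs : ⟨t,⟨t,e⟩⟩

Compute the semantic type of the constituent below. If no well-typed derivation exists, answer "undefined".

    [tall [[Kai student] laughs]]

undefined

At [Kai student], student : ⟨t,t⟩ takes Kai : t, giving t.
At [[Kai student] laughs], laughs : ⟨t,⟨t,e⟩⟩ takes [Kai student] : t, giving ⟨t,e⟩.
At [tall [[Kai student] laughs]]: neither e nor ⟨t,e⟩ can take the other as argument; the node is ill-typed.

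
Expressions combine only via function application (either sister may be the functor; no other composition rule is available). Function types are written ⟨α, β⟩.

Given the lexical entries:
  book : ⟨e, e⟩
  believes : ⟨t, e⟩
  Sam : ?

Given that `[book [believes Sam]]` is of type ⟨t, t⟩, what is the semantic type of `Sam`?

⟨⟨t, e⟩, ⟨⟨e, e⟩, ⟨t, t⟩⟩⟩

At [book [believes Sam]] (required: ⟨t, t⟩): book is ⟨e, e⟩, which is not a function with range ⟨t, t⟩; hence [believes Sam] is the functor — type ⟨⟨e, e⟩, ⟨t, t⟩⟩.
At [believes Sam] (required: ⟨⟨e, e⟩, ⟨t, t⟩⟩): believes is ⟨t, e⟩, which is not a function with range ⟨⟨e, e⟩, ⟨t, t⟩⟩; hence Sam is the functor — type ⟨⟨t, e⟩, ⟨⟨e, e⟩, ⟨t, t⟩⟩⟩.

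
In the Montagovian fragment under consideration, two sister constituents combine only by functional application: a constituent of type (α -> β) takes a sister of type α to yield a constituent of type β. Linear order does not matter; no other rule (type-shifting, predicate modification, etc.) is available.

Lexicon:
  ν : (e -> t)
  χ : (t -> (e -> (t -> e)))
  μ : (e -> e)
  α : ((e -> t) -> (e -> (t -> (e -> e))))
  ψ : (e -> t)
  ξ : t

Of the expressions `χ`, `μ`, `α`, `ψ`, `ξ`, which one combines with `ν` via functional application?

α

χ : (t -> (e -> (t -> e))) — ν needs e; χ needs t; neither fits.
μ : (e -> e) — ν needs e; μ needs e; neither fits.
α — combines: α : ((e -> t) -> (e -> (t -> (e -> e)))) takes ν : (e -> t) as argument, giving (e -> (t -> (e -> e))).
ψ : (e -> t) — ν needs e; ψ needs e; neither fits.
ξ : t — ν needs e; ξ needs nothing (atomic); neither fits.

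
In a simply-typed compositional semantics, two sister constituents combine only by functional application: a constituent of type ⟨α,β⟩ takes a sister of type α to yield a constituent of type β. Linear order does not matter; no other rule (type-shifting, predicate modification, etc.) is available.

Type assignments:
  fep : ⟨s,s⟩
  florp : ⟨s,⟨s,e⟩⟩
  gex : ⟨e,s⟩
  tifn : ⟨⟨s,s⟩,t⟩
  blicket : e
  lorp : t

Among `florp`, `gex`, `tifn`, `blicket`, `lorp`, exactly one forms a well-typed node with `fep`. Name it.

florp : ⟨s,⟨s,e⟩⟩ — no; fep wants s, and florp wants s.
gex : ⟨e,s⟩ — no; fep wants s, and gex wants e.
tifn — combines: tifn : ⟨⟨s,s⟩,t⟩ takes fep : ⟨s,s⟩ as argument, giving t.
blicket : e — no; fep wants s, and blicket wants nothing (atomic).
lorp : t — no; fep wants s, and lorp wants nothing (atomic).

tifn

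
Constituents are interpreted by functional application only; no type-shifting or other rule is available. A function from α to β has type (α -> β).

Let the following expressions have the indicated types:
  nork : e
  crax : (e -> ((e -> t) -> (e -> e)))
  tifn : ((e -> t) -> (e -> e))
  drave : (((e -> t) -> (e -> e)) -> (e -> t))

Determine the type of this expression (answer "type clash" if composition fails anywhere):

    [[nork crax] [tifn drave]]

(e -> e)

[nork crax]: crax is (e -> ((e -> t) -> (e -> e))), nork is e; result ((e -> t) -> (e -> e)).
[tifn drave]: drave is (((e -> t) -> (e -> e)) -> (e -> t)), tifn is ((e -> t) -> (e -> e)); result (e -> t).
[[nork crax] [tifn drave]]: [nork crax] is ((e -> t) -> (e -> e)), [tifn drave] is (e -> t); result (e -> e).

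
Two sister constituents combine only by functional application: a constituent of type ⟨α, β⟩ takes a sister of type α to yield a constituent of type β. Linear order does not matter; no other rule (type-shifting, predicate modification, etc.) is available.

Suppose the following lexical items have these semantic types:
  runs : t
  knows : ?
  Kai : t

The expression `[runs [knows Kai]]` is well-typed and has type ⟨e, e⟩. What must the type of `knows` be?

⟨t, ⟨t, ⟨e, e⟩⟩⟩

[runs [knows Kai]] must have type ⟨e, e⟩. The sister runs has type t; that is not a function onto ⟨e, e⟩, so [knows Kai] must be the functor, of type ⟨t, ⟨e, e⟩⟩.
[knows Kai] must have type ⟨t, ⟨e, e⟩⟩. The sister Kai has type t; that is not a function onto ⟨t, ⟨e, e⟩⟩, so knows must be the functor, of type ⟨t, ⟨t, ⟨e, e⟩⟩⟩.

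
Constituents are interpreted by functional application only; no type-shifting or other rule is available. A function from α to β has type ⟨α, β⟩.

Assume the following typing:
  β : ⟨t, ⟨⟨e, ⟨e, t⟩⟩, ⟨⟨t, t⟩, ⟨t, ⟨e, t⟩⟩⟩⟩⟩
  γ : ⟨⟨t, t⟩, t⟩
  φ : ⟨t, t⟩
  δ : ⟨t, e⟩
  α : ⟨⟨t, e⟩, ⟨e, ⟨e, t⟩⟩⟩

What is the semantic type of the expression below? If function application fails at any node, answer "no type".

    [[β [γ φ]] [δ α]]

⟨⟨t, t⟩, ⟨t, ⟨e, t⟩⟩⟩

At [γ φ], γ : ⟨⟨t, t⟩, t⟩ takes φ : ⟨t, t⟩, giving t.
At [β [γ φ]], β : ⟨t, ⟨⟨e, ⟨e, t⟩⟩, ⟨⟨t, t⟩, ⟨t, ⟨e, t⟩⟩⟩⟩⟩ takes [γ φ] : t, giving ⟨⟨e, ⟨e, t⟩⟩, ⟨⟨t, t⟩, ⟨t, ⟨e, t⟩⟩⟩⟩.
At [δ α], α : ⟨⟨t, e⟩, ⟨e, ⟨e, t⟩⟩⟩ takes δ : ⟨t, e⟩, giving ⟨e, ⟨e, t⟩⟩.
At [[β [γ φ]] [δ α]], [β [γ φ]] : ⟨⟨e, ⟨e, t⟩⟩, ⟨⟨t, t⟩, ⟨t, ⟨e, t⟩⟩⟩⟩ takes [δ α] : ⟨e, ⟨e, t⟩⟩, giving ⟨⟨t, t⟩, ⟨t, ⟨e, t⟩⟩⟩.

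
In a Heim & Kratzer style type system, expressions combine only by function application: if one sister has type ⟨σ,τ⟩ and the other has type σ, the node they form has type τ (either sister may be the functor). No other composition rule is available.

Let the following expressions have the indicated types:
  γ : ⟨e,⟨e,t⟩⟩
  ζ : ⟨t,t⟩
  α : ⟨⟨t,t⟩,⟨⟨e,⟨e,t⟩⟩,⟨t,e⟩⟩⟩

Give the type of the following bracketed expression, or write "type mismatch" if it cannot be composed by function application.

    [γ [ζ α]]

[ζ α]: functor α : ⟨⟨t,t⟩,⟨⟨e,⟨e,t⟩⟩,⟨t,e⟩⟩⟩, argument ζ : ⟨t,t⟩; result ⟨⟨e,⟨e,t⟩⟩,⟨t,e⟩⟩.
[γ [ζ α]]: functor [ζ α] : ⟨⟨e,⟨e,t⟩⟩,⟨t,e⟩⟩, argument γ : ⟨e,⟨e,t⟩⟩; result ⟨t,e⟩.

⟨t,e⟩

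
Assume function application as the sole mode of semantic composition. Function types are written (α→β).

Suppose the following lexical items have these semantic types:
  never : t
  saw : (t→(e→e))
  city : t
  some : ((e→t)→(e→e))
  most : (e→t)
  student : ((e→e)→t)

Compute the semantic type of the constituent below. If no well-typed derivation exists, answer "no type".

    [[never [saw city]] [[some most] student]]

[saw city]: saw is (t→(e→e)), city is t; result (e→e).
[never [saw city]]: t with (e→e) — neither is a function whose domain matches the other; composition fails here.

no type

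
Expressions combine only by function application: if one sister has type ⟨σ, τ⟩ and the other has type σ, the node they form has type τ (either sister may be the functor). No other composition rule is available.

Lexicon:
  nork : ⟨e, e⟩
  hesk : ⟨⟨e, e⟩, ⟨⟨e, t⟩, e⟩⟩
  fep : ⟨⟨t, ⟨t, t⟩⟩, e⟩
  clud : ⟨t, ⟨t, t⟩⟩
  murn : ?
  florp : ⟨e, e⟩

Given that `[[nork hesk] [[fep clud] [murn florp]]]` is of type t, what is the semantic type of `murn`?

⟨⟨e, e⟩, ⟨e, ⟨⟨⟨e, t⟩, e⟩, t⟩⟩⟩

[[nork hesk] [[fep clud] [murn florp]]] must have type t. The sister [nork hesk] has type ⟨⟨e, t⟩, e⟩; that is not a function onto t, so [[fep clud] [murn florp]] must be the functor, of type ⟨⟨⟨e, t⟩, e⟩, t⟩.
[[fep clud] [murn florp]] must have type ⟨⟨⟨e, t⟩, e⟩, t⟩. The sister [fep clud] has type e; that is not a function onto ⟨⟨⟨e, t⟩, e⟩, t⟩, so [murn florp] must be the functor, of type ⟨e, ⟨⟨⟨e, t⟩, e⟩, t⟩⟩.
[murn florp] must have type ⟨e, ⟨⟨⟨e, t⟩, e⟩, t⟩⟩. The sister florp has type ⟨e, e⟩; that is not a function onto ⟨e, ⟨⟨⟨e, t⟩, e⟩, t⟩⟩, so murn must be the functor, of type ⟨⟨e, e⟩, ⟨e, ⟨⟨⟨e, t⟩, e⟩, t⟩⟩⟩.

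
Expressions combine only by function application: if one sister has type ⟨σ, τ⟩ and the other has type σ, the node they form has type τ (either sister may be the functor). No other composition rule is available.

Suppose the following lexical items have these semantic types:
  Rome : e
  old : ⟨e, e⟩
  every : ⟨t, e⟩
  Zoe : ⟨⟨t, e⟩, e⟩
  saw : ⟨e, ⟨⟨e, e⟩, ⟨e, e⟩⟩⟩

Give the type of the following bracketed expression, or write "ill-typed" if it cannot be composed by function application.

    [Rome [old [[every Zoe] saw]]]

At [every Zoe], Zoe : ⟨⟨t, e⟩, e⟩ takes every : ⟨t, e⟩, giving e.
At [[every Zoe] saw], saw : ⟨e, ⟨⟨e, e⟩, ⟨e, e⟩⟩⟩ takes [every Zoe] : e, giving ⟨⟨e, e⟩, ⟨e, e⟩⟩.
At [old [[every Zoe] saw]], [[every Zoe] saw] : ⟨⟨e, e⟩, ⟨e, e⟩⟩ takes old : ⟨e, e⟩, giving ⟨e, e⟩.
At [Rome [old [[every Zoe] saw]]], [old [[every Zoe] saw]] : ⟨e, e⟩ takes Rome : e, giving e.

e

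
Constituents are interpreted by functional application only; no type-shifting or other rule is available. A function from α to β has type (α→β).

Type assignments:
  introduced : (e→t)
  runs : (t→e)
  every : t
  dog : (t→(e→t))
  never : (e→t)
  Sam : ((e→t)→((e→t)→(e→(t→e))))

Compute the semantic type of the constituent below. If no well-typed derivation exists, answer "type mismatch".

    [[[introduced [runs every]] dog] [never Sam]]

[runs every]: functor runs : (t→e), argument every : t; result e.
[introduced [runs every]]: functor introduced : (e→t), argument [runs every] : e; result t.
[[introduced [runs every]] dog]: functor dog : (t→(e→t)), argument [introduced [runs every]] : t; result (e→t).
[never Sam]: functor Sam : ((e→t)→((e→t)→(e→(t→e)))), argument never : (e→t); result ((e→t)→(e→(t→e))).
[[[introduced [runs every]] dog] [never Sam]]: functor [never Sam] : ((e→t)→(e→(t→e))), argument [[introduced [runs every]] dog] : (e→t); result (e→(t→e)).

(e→(t→e))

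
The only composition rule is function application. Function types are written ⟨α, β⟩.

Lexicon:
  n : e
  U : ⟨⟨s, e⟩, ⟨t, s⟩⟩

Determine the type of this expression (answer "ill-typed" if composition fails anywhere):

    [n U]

ill-typed

[n U]: e and ⟨⟨s, e⟩, ⟨t, s⟩⟩ cannot combine by function application — type clash.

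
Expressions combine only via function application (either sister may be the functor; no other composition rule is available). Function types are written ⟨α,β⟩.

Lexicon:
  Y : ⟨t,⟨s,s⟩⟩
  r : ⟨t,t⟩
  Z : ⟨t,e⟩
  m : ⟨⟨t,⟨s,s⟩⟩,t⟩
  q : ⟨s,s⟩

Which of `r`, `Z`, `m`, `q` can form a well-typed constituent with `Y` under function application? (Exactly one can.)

r : ⟨t,t⟩ — does not combine with Y.
Z : ⟨t,e⟩ — does not combine with Y.
m — combines: m : ⟨⟨t,⟨s,s⟩⟩,t⟩ takes Y : ⟨t,⟨s,s⟩⟩ as argument, giving t.
q : ⟨s,s⟩ — does not combine with Y.

m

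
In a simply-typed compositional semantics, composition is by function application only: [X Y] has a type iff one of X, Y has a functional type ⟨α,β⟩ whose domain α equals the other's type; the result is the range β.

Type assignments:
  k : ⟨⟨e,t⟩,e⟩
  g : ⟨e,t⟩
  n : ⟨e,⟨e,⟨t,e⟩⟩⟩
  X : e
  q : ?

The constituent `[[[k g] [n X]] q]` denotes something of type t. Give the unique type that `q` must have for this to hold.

⟨⟨t,e⟩,t⟩

For [[[k g] [n X]] q] to have type t with [[k g] [n X]] of type ⟨t,e⟩, q must be the function: q : ⟨⟨t,e⟩,t⟩.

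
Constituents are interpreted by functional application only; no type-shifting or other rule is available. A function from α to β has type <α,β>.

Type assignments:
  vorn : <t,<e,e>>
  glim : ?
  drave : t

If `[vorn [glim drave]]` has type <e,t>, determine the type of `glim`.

<t,<<t,<e,e>>,<e,t>>>

For [vorn [glim drave]] to have type <e,t> with vorn of type <t,<e,e>>, [glim drave] must be the function: [glim drave] : <<t,<e,e>>,<e,t>>.
For [glim drave] to have type <<t,<e,e>>,<e,t>> with drave of type t, glim must be the function: glim : <t,<<t,<e,e>>,<e,t>>>.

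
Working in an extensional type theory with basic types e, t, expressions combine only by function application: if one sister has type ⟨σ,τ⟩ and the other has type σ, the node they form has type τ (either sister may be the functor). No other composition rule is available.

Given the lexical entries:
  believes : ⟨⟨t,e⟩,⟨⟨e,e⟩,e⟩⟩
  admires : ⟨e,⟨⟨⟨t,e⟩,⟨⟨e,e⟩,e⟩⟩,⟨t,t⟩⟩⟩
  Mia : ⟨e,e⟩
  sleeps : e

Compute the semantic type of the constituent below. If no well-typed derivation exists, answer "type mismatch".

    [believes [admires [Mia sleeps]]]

⟨t,t⟩

[Mia sleeps] — Mia of type ⟨e,e⟩ combines with sleeps of type e: type e.
[admires [Mia sleeps]] — admires of type ⟨e,⟨⟨⟨t,e⟩,⟨⟨e,e⟩,e⟩⟩,⟨t,t⟩⟩⟩ combines with [Mia sleeps] of type e: type ⟨⟨⟨t,e⟩,⟨⟨e,e⟩,e⟩⟩,⟨t,t⟩⟩.
[believes [admires [Mia sleeps]]] — [admires [Mia sleeps]] of type ⟨⟨⟨t,e⟩,⟨⟨e,e⟩,e⟩⟩,⟨t,t⟩⟩ combines with believes of type ⟨⟨t,e⟩,⟨⟨e,e⟩,e⟩⟩: type ⟨t,t⟩.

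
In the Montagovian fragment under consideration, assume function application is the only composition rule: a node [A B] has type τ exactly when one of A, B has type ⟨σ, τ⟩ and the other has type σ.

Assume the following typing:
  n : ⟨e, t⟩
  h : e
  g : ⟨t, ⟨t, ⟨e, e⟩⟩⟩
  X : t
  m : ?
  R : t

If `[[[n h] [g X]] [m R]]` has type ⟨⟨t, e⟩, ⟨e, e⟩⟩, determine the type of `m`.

For [[[n h] [g X]] [m R]] to have type ⟨⟨t, e⟩, ⟨e, e⟩⟩ with [[n h] [g X]] of type ⟨e, e⟩, [m R] must be the function: [m R] : ⟨⟨e, e⟩, ⟨⟨t, e⟩, ⟨e, e⟩⟩⟩.
For [m R] to have type ⟨⟨e, e⟩, ⟨⟨t, e⟩, ⟨e, e⟩⟩⟩ with R of type t, m must be the function: m : ⟨t, ⟨⟨e, e⟩, ⟨⟨t, e⟩, ⟨e, e⟩⟩⟩⟩.

⟨t, ⟨⟨e, e⟩, ⟨⟨t, e⟩, ⟨e, e⟩⟩⟩⟩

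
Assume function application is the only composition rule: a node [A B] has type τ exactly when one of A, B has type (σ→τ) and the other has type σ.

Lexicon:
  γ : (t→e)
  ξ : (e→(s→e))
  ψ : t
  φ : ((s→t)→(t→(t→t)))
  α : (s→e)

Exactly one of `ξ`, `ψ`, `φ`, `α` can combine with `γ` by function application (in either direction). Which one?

ξ : (e→(s→e)) — no; γ wants t, and ξ wants e.
ψ — combines: γ : (t→e) takes ψ : t as argument, giving e.
φ : ((s→t)→(t→(t→t))) — no; γ wants t, and φ wants (s→t).
α : (s→e) — no; γ wants t, and α wants s.

ψ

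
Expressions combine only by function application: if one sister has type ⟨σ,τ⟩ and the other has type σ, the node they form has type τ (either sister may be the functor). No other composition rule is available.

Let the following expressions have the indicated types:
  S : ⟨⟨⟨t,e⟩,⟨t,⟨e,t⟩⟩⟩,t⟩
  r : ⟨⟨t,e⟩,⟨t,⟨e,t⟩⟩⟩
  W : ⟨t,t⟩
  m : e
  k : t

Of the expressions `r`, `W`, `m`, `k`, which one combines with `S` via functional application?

r

r — combines: S : ⟨⟨⟨t,e⟩,⟨t,⟨e,t⟩⟩⟩,t⟩ takes r : ⟨⟨t,e⟩,⟨t,⟨e,t⟩⟩⟩ as argument, giving t.
W : ⟨t,t⟩ — neither side's domain matches the other.
m : e — neither side's domain matches the other.
k : t — neither side's domain matches the other.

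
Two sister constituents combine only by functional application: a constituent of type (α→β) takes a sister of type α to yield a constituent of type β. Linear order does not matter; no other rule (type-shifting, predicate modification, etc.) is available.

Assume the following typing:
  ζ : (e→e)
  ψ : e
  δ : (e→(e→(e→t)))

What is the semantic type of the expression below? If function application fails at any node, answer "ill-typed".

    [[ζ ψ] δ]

[ζ ψ]: (e→e) applied to e yields e.
[[ζ ψ] δ]: (e→(e→(e→t))) applied to e yields (e→(e→t)).

(e→(e→t))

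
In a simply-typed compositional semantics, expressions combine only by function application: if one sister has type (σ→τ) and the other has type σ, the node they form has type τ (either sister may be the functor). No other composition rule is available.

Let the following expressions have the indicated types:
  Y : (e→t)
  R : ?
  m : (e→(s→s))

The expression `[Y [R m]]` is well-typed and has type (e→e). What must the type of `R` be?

For [Y [R m]] to have type (e→e) with Y of type (e→t), [R m] must be the function: [R m] : ((e→t)→(e→e)).
For [R m] to have type ((e→t)→(e→e)) with m of type (e→(s→s)), R must be the function: R : ((e→(s→s))→((e→t)→(e→e))).

((e→(s→s))→((e→t)→(e→e)))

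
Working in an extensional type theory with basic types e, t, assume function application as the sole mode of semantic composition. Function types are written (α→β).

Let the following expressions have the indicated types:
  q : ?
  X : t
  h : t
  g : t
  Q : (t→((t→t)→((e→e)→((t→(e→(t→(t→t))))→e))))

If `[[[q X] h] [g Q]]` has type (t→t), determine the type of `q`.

For [[[q X] h] [g Q]] to have type (t→t) with [g Q] of type ((t→t)→((e→e)→((t→(e→(t→(t→t))))→e))), [[q X] h] must be the function: [[q X] h] : (((t→t)→((e→e)→((t→(e→(t→(t→t))))→e)))→(t→t)).
For [[q X] h] to have type (((t→t)→((e→e)→((t→(e→(t→(t→t))))→e)))→(t→t)) with h of type t, [q X] must be the function: [q X] : (t→(((t→t)→((e→e)→((t→(e→(t→(t→t))))→e)))→(t→t))).
For [q X] to have type (t→(((t→t)→((e→e)→((t→(e→(t→(t→t))))→e)))→(t→t))) with X of type t, q must be the function: q : (t→(t→(((t→t)→((e→e)→((t→(e→(t→(t→t))))→e)))→(t→t)))).

(t→(t→(((t→t)→((e→e)→((t→(e→(t→(t→t))))→e)))→(t→t))))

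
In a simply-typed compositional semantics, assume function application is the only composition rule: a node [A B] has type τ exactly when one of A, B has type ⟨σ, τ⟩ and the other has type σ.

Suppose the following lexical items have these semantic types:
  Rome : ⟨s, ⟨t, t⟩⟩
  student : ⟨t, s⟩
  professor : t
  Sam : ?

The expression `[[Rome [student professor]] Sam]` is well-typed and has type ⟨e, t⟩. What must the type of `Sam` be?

For [[Rome [student professor]] Sam] to have type ⟨e, t⟩ with [Rome [student professor]] of type ⟨t, t⟩, Sam must be the function: Sam : ⟨⟨t, t⟩, ⟨e, t⟩⟩.

⟨⟨t, t⟩, ⟨e, t⟩⟩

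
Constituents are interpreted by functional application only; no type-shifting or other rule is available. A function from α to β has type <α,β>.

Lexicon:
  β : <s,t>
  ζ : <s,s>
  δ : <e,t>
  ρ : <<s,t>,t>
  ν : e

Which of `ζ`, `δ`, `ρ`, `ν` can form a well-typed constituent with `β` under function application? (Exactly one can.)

ζ : <s,s> — neither side's domain matches the other.
δ : <e,t> — neither side's domain matches the other.
ρ — combines: ρ : <<s,t>,t> takes β : <s,t> as argument, giving t.
ν : e — neither side's domain matches the other.

ρ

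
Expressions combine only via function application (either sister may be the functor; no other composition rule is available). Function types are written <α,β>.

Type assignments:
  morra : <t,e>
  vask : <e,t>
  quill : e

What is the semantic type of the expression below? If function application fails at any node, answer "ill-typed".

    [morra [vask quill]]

e

[vask quill] — vask of type <e,t> combines with quill of type e: type t.
[morra [vask quill]] — morra of type <t,e> combines with [vask quill] of type t: type e.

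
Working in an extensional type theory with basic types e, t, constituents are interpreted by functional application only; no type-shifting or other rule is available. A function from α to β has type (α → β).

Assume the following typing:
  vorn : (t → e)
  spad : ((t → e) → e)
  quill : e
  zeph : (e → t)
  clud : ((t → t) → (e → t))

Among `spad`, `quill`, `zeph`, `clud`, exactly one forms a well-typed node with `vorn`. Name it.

spad — combines: spad : ((t → e) → e) takes vorn : (t → e) as argument, giving e.
quill : e — vorn needs t; quill needs nothing (atomic); neither fits.
zeph : (e → t) — vorn needs t; zeph needs e; neither fits.
clud : ((t → t) → (e → t)) — vorn needs t; clud needs (t → t); neither fits.

spad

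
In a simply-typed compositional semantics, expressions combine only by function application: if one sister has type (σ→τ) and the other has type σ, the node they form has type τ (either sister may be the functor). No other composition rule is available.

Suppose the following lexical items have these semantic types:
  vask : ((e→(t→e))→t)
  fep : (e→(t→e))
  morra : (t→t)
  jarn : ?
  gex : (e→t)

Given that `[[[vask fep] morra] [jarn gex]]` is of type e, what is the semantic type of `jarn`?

((e→t)→(t→e))

For [[[vask fep] morra] [jarn gex]] to have type e with [[vask fep] morra] of type t, [jarn gex] must be the function: [jarn gex] : (t→e).
For [jarn gex] to have type (t→e) with gex of type (e→t), jarn must be the function: jarn : ((e→t)→(t→e)).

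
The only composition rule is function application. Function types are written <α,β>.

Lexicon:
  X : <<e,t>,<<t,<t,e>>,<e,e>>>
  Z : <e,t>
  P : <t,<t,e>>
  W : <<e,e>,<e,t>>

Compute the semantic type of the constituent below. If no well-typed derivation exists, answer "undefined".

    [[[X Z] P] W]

[X Z]: X is <<e,t>,<<t,<t,e>>,<e,e>>>, Z is <e,t>; result <<t,<t,e>>,<e,e>>.
[[X Z] P]: [X Z] is <<t,<t,e>>,<e,e>>, P is <t,<t,e>>; result <e,e>.
[[[X Z] P] W]: W is <<e,e>,<e,t>>, [[X Z] P] is <e,e>; result <e,t>.

<e,t>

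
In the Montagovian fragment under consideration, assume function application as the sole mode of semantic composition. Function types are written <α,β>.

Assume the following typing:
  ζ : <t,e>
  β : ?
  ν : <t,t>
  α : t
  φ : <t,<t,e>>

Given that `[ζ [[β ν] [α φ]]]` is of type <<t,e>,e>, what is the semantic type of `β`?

<<t,t>,<<t,e>,<<t,e>,<<t,e>,e>>>>

At [ζ [[β ν] [α φ]]] (required: <<t,e>,e>): ζ is <t,e>, which is not a function with range <<t,e>,e>; hence [[β ν] [α φ]] is the functor — type <<t,e>,<<t,e>,e>>.
At [[β ν] [α φ]] (required: <<t,e>,<<t,e>,e>>): [α φ] is <t,e>, which is not a function with range <<t,e>,<<t,e>,e>>; hence [β ν] is the functor — type <<t,e>,<<t,e>,<<t,e>,e>>>.
At [β ν] (required: <<t,e>,<<t,e>,<<t,e>,e>>>): ν is <t,t>, which is not a function with range <<t,e>,<<t,e>,<<t,e>,e>>>; hence β is the functor — type <<t,t>,<<t,e>,<<t,e>,<<t,e>,e>>>>.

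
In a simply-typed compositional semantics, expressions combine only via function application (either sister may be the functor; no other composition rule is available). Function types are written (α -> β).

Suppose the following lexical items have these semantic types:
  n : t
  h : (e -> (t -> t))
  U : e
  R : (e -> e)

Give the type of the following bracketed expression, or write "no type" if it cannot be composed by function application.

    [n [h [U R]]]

[U R]: functor R : (e -> e), argument U : e; result e.
[h [U R]]: functor h : (e -> (t -> t)), argument [U R] : e; result (t -> t).
[n [h [U R]]]: functor [h [U R]] : (t -> t), argument n : t; result t.

t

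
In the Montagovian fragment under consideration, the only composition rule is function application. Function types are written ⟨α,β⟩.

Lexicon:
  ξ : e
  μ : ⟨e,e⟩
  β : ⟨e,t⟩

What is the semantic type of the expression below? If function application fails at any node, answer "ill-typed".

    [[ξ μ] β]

t

[ξ μ] — μ of type ⟨e,e⟩ combines with ξ of type e: type e.
[[ξ μ] β] — β of type ⟨e,t⟩ combines with [ξ μ] of type e: type t.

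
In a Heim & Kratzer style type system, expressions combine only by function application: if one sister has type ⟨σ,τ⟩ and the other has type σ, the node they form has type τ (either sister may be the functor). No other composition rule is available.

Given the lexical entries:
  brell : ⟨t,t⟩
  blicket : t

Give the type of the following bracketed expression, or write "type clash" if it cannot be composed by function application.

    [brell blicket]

t

[brell blicket]: functor brell : ⟨t,t⟩, argument blicket : t; result t.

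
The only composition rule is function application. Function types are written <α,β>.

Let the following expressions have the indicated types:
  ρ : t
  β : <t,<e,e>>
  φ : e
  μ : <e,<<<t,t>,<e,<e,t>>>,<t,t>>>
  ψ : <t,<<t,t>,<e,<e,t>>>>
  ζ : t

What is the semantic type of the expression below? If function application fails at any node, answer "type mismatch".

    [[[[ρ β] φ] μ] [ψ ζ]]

[ρ β]: functor β : <t,<e,e>>, argument ρ : t; result <e,e>.
[[ρ β] φ]: functor [ρ β] : <e,e>, argument φ : e; result e.
[[[ρ β] φ] μ]: functor μ : <e,<<<t,t>,<e,<e,t>>>,<t,t>>>, argument [[ρ β] φ] : e; result <<<t,t>,<e,<e,t>>>,<t,t>>.
[ψ ζ]: functor ψ : <t,<<t,t>,<e,<e,t>>>>, argument ζ : t; result <<t,t>,<e,<e,t>>>.
[[[[ρ β] φ] μ] [ψ ζ]]: functor [[[ρ β] φ] μ] : <<<t,t>,<e,<e,t>>>,<t,t>>, argument [ψ ζ] : <<t,t>,<e,<e,t>>>; result <t,t>.

<t,t>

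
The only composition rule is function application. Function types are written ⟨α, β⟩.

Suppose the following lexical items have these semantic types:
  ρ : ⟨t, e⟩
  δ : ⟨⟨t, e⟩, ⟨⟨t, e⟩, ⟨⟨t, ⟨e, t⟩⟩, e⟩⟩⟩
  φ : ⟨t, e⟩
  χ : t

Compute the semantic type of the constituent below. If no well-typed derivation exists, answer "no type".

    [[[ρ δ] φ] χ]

At [ρ δ], δ : ⟨⟨t, e⟩, ⟨⟨t, e⟩, ⟨⟨t, ⟨e, t⟩⟩, e⟩⟩⟩ takes ρ : ⟨t, e⟩, giving ⟨⟨t, e⟩, ⟨⟨t, ⟨e, t⟩⟩, e⟩⟩.
At [[ρ δ] φ], [ρ δ] : ⟨⟨t, e⟩, ⟨⟨t, ⟨e, t⟩⟩, e⟩⟩ takes φ : ⟨t, e⟩, giving ⟨⟨t, ⟨e, t⟩⟩, e⟩.
[[[ρ δ] φ] χ]: ⟨⟨t, ⟨e, t⟩⟩, e⟩ and t cannot combine by function application — type clash.

no type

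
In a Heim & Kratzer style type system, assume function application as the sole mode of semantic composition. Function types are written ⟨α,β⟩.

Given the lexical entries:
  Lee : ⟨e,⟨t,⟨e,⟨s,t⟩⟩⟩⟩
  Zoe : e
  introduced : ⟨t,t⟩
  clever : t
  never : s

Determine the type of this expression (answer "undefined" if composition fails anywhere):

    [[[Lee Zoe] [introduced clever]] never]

[Lee Zoe]: functor Lee : ⟨e,⟨t,⟨e,⟨s,t⟩⟩⟩⟩, argument Zoe : e; result ⟨t,⟨e,⟨s,t⟩⟩⟩.
[introduced clever]: functor introduced : ⟨t,t⟩, argument clever : t; result t.
[[Lee Zoe] [introduced clever]]: functor [Lee Zoe] : ⟨t,⟨e,⟨s,t⟩⟩⟩, argument [introduced clever] : t; result ⟨e,⟨s,t⟩⟩.
[[[Lee Zoe] [introduced clever]] never]: ⟨e,⟨s,t⟩⟩ with s — neither is a function whose domain matches the other; composition fails here.

undefined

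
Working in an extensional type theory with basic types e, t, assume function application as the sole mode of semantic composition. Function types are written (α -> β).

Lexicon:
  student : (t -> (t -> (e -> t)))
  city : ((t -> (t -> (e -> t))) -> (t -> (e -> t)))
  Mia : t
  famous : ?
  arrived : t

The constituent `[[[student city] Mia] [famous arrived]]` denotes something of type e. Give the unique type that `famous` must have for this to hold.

For [[[student city] Mia] [famous arrived]] to have type e with [[student city] Mia] of type (e -> t), [famous arrived] must be the function: [famous arrived] : ((e -> t) -> e).
For [famous arrived] to have type ((e -> t) -> e) with arrived of type t, famous must be the function: famous : (t -> ((e -> t) -> e)).

(t -> ((e -> t) -> e))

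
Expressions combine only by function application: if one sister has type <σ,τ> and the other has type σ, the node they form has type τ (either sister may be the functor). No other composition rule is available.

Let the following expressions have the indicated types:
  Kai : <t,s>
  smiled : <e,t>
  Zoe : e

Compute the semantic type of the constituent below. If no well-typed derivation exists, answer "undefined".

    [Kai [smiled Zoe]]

[smiled Zoe]: functor smiled : <e,t>, argument Zoe : e; result t.
[Kai [smiled Zoe]]: functor Kai : <t,s>, argument [smiled Zoe] : t; result s.

s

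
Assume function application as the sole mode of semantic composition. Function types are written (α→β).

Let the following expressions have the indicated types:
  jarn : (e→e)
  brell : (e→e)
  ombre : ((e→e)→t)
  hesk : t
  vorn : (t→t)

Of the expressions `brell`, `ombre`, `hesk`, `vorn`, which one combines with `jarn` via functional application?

brell : (e→e) — jarn needs e; brell needs e; neither fits.
ombre — combines: ombre : ((e→e)→t) takes jarn : (e→e) as argument, giving t.
hesk : t — jarn needs e; hesk needs nothing (atomic); neither fits.
vorn : (t→t) — jarn needs e; vorn needs t; neither fits.

ombre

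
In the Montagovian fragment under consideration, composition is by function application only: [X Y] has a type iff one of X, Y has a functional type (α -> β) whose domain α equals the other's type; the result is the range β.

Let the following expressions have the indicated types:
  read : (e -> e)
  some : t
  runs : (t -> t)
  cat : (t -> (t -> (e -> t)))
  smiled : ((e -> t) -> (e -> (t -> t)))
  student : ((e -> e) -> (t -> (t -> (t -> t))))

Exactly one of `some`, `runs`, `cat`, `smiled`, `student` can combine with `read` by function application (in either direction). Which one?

some : t — neither side's domain matches the other.
runs : (t -> t) — neither side's domain matches the other.
cat : (t -> (t -> (e -> t))) — neither side's domain matches the other.
smiled : ((e -> t) -> (e -> (t -> t))) — neither side's domain matches the other.
student — combines: student : ((e -> e) -> (t -> (t -> (t -> t)))) takes read : (e -> e) as argument, giving (t -> (t -> (t -> t))).

student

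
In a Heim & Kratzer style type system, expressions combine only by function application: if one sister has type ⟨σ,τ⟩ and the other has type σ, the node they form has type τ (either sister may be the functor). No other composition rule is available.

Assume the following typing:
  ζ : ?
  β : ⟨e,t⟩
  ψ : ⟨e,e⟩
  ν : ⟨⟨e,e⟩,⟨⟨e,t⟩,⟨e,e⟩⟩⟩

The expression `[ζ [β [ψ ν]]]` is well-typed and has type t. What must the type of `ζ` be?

[ζ [β [ψ ν]]] is required to be t. [β [ψ ν]] : ⟨e,e⟩ cannot yield t as functor, so ζ : ⟨⟨e,e⟩,t⟩.

⟨⟨e,e⟩,t⟩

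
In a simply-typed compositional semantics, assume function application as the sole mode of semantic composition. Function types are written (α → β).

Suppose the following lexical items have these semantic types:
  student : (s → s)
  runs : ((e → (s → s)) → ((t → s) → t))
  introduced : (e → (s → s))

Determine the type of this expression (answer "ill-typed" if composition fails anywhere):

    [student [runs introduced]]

ill-typed

At [runs introduced], runs : ((e → (s → s)) → ((t → s) → t)) takes introduced : (e → (s → s)), giving ((t → s) → t).
[student [runs introduced]]: (s → s) with ((t → s) → t) — neither is a function whose domain matches the other; composition fails here.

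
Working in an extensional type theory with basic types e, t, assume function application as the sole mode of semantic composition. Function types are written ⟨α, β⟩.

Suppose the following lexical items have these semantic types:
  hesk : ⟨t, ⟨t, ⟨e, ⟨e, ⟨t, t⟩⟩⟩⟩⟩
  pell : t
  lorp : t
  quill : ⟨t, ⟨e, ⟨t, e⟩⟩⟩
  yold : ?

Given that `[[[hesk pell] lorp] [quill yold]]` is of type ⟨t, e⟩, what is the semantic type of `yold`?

⟨⟨t, ⟨e, ⟨t, e⟩⟩⟩, ⟨⟨e, ⟨e, ⟨t, t⟩⟩⟩, ⟨t, e⟩⟩⟩

At [[[hesk pell] lorp] [quill yold]] (required: ⟨t, e⟩): [[hesk pell] lorp] is ⟨e, ⟨e, ⟨t, t⟩⟩⟩, which is not a function with range ⟨t, e⟩; hence [quill yold] is the functor — type ⟨⟨e, ⟨e, ⟨t, t⟩⟩⟩, ⟨t, e⟩⟩.
At [quill yold] (required: ⟨⟨e, ⟨e, ⟨t, t⟩⟩⟩, ⟨t, e⟩⟩): quill is ⟨t, ⟨e, ⟨t, e⟩⟩⟩, which is not a function with range ⟨⟨e, ⟨e, ⟨t, t⟩⟩⟩, ⟨t, e⟩⟩; hence yold is the functor — type ⟨⟨t, ⟨e, ⟨t, e⟩⟩⟩, ⟨⟨e, ⟨e, ⟨t, t⟩⟩⟩, ⟨t, e⟩⟩⟩.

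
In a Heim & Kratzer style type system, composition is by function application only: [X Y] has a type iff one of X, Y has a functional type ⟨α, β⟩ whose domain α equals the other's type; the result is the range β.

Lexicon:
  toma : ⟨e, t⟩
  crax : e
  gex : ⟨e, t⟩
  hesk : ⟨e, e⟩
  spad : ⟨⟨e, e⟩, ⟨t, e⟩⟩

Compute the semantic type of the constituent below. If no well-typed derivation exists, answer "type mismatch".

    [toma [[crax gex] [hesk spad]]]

t

[crax gex]: functor gex : ⟨e, t⟩, argument crax : e; result t.
[hesk spad]: functor spad : ⟨⟨e, e⟩, ⟨t, e⟩⟩, argument hesk : ⟨e, e⟩; result ⟨t, e⟩.
[[crax gex] [hesk spad]]: functor [hesk spad] : ⟨t, e⟩, argument [crax gex] : t; result e.
[toma [[crax gex] [hesk spad]]]: functor toma : ⟨e, t⟩, argument [[crax gex] [hesk spad]] : e; result t.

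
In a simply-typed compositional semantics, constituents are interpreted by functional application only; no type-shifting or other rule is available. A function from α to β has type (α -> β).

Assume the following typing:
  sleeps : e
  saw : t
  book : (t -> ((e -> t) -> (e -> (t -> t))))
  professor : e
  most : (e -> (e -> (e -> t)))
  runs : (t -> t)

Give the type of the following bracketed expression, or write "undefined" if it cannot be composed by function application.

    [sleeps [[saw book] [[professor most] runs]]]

[saw book]: book is (t -> ((e -> t) -> (e -> (t -> t)))), saw is t; result ((e -> t) -> (e -> (t -> t))).
[professor most]: most is (e -> (e -> (e -> t))), professor is e; result (e -> (e -> t)).
[[professor most] runs]: (e -> (e -> t)) and (t -> t) cannot combine by function application — type clash.

undefined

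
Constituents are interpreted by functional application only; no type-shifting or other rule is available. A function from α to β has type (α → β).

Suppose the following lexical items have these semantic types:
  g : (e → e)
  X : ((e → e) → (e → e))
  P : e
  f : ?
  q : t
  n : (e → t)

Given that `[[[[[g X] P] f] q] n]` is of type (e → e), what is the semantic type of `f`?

[[[[[g X] P] f] q] n] must have type (e → e). The sister n has type (e → t); that is not a function onto (e → e), so [[[[g X] P] f] q] must be the functor, of type ((e → t) → (e → e)).
[[[[g X] P] f] q] must have type ((e → t) → (e → e)). The sister q has type t; that is not a function onto ((e → t) → (e → e)), so [[[g X] P] f] must be the functor, of type (t → ((e → t) → (e → e))).
[[[g X] P] f] must have type (t → ((e → t) → (e → e))). The sister [[g X] P] has type e; that is not a function onto (t → ((e → t) → (e → e))), so f must be the functor, of type (e → (t → ((e → t) → (e → e)))).

(e → (t → ((e → t) → (e → e))))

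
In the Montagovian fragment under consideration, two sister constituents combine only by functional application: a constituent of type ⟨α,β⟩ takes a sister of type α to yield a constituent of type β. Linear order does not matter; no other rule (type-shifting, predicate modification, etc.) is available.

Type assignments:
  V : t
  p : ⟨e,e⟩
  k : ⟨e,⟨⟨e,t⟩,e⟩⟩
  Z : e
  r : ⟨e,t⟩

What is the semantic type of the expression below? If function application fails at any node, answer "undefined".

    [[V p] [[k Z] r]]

[V p]: t and ⟨e,e⟩ cannot combine by function application — type clash.

undefined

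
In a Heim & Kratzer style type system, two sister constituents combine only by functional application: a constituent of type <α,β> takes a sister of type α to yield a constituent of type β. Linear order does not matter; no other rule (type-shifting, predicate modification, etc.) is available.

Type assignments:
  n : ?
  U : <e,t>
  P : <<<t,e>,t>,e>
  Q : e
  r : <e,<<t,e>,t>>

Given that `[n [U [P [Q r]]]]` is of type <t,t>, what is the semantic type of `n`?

<t,<t,t>>

[n [U [P [Q r]]]] is required to be <t,t>. [U [P [Q r]]] : t cannot yield <t,t> as functor, so n : <t,<t,t>>.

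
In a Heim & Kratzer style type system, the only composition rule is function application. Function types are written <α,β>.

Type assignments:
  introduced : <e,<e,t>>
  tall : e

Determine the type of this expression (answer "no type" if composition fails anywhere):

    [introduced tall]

[introduced tall]: introduced is <e,<e,t>>, tall is e; result <e,t>.

<e,t>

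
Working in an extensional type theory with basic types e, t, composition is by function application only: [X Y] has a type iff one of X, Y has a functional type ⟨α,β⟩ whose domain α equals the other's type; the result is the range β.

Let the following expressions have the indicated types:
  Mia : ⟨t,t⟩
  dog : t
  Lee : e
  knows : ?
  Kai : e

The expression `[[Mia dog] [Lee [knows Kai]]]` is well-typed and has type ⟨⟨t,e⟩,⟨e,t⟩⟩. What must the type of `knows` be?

[[Mia dog] [Lee [knows Kai]]] is required to be ⟨⟨t,e⟩,⟨e,t⟩⟩. [Mia dog] : t cannot yield ⟨⟨t,e⟩,⟨e,t⟩⟩ as functor, so [Lee [knows Kai]] : ⟨t,⟨⟨t,e⟩,⟨e,t⟩⟩⟩.
[Lee [knows Kai]] is required to be ⟨t,⟨⟨t,e⟩,⟨e,t⟩⟩⟩. Lee : e cannot yield ⟨t,⟨⟨t,e⟩,⟨e,t⟩⟩⟩ as functor, so [knows Kai] : ⟨e,⟨t,⟨⟨t,e⟩,⟨e,t⟩⟩⟩⟩.
[knows Kai] is required to be ⟨e,⟨t,⟨⟨t,e⟩,⟨e,t⟩⟩⟩⟩. Kai : e cannot yield ⟨e,⟨t,⟨⟨t,e⟩,⟨e,t⟩⟩⟩⟩ as functor, so knows : ⟨e,⟨e,⟨t,⟨⟨t,e⟩,⟨e,t⟩⟩⟩⟩⟩.

⟨e,⟨e,⟨t,⟨⟨t,e⟩,⟨e,t⟩⟩⟩⟩⟩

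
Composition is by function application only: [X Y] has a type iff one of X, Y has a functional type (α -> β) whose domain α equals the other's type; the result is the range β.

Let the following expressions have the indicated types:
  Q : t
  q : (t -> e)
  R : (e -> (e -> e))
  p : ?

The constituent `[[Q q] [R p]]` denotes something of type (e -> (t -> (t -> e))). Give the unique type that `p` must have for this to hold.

((e -> (e -> e)) -> (e -> (e -> (t -> (t -> e)))))

[[Q q] [R p]] is required to be (e -> (t -> (t -> e))). [Q q] : e cannot yield (e -> (t -> (t -> e))) as functor, so [R p] : (e -> (e -> (t -> (t -> e)))).
[R p] is required to be (e -> (e -> (t -> (t -> e)))). R : (e -> (e -> e)) cannot yield (e -> (e -> (t -> (t -> e)))) as functor, so p : ((e -> (e -> e)) -> (e -> (e -> (t -> (t -> e))))).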